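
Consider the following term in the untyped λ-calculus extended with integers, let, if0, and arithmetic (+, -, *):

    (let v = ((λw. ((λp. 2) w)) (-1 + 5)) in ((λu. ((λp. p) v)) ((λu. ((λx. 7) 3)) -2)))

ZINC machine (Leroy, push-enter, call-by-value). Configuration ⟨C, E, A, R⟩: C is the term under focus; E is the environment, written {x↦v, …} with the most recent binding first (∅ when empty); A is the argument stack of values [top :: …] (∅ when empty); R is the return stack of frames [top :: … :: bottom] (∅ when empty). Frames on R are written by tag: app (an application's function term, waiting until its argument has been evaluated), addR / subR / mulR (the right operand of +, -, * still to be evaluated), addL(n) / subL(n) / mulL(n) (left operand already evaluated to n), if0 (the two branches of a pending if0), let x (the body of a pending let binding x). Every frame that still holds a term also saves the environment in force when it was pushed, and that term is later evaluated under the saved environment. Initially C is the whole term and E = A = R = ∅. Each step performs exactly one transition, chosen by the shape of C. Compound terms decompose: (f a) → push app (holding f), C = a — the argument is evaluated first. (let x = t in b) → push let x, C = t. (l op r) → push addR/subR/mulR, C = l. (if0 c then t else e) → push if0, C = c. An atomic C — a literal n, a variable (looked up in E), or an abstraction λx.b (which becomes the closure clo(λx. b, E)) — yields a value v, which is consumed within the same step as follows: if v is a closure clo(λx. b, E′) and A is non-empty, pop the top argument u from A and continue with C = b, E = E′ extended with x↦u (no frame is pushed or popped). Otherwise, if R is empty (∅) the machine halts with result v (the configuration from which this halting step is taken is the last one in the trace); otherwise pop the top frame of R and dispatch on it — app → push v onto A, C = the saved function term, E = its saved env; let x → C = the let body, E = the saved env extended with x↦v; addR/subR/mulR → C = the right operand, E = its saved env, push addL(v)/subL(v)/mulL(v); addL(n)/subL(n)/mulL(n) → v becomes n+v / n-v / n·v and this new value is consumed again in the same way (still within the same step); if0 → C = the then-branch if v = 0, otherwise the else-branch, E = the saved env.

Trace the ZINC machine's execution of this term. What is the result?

step 0: ⟨C=(let v = ((λw. ((λp. 2) w)) (-1 + 5)) in ((λu. ((λp. p) v)) ((λu. ((λx. 7) 3)) -2))); E=∅; A=∅; R=∅⟩
step 1: ⟨C=((λw. ((λp. 2) w)) (-1 + 5)); E=∅; A=∅; R=[let v]⟩
step 2: ⟨C=(-1 + 5); E=∅; A=∅; R=[app :: let v]⟩
step 3: ⟨C=-1; E=∅; A=∅; R=[addR :: app :: let v]⟩
step 4: ⟨C=5; E=∅; A=∅; R=[addL(-1) :: app :: let v]⟩
step 5: ⟨C=(λw. ((λp. 2) w)); E=∅; A=[4]; R=[let v]⟩
step 6: ⟨C=((λp. 2) w); E={w↦4}; A=∅; R=[let v]⟩
step 7: ⟨C=w; E={w↦4}; A=∅; R=[app :: let v]⟩
step 8: ⟨C=(λp. 2); E={w↦4}; A=[4]; R=[let v]⟩
step 9: ⟨C=2; E={p↦4, w↦4}; A=∅; R=[let v]⟩
step 10: ⟨C=((λu. ((λp. p) v)) ((λu. ((λx. 7) 3)) -2)); E={v↦2}; A=∅; R=∅⟩
step 11: ⟨C=((λu. ((λx. 7) 3)) -2); E={v↦2}; A=∅; R=[app]⟩
step 12: ⟨C=-2; E={v↦2}; A=∅; R=[app :: app]⟩
step 13: ⟨C=(λu. ((λx. 7) 3)); E={v↦2}; A=[-2]; R=[app]⟩
step 14: ⟨C=((λx. 7) 3); E={u↦-2, v↦2}; A=∅; R=[app]⟩
step 15: ⟨C=3; E={u↦-2, v↦2}; A=∅; R=[app :: app]⟩
step 16: ⟨C=(λx. 7); E={u↦-2, v↦2}; A=[3]; R=[app]⟩
step 17: ⟨C=7; E={x↦3, u↦-2, v↦2}; A=∅; R=[app]⟩
step 18: ⟨C=(λu. ((λp. p) v)); E={v↦2}; A=[7]; R=∅⟩
step 19: ⟨C=((λp. p) v); E={u↦7, v↦2}; A=∅; R=∅⟩
step 20: ⟨C=v; E={u↦7, v↦2}; A=∅; R=[app]⟩
step 21: ⟨C=(λp. p); E={u↦7, v↦2}; A=[2]; R=∅⟩
step 22: ⟨C=p; E={p↦2, u↦7, v↦2}; A=∅; R=∅⟩
→ final value 2

Answer: 2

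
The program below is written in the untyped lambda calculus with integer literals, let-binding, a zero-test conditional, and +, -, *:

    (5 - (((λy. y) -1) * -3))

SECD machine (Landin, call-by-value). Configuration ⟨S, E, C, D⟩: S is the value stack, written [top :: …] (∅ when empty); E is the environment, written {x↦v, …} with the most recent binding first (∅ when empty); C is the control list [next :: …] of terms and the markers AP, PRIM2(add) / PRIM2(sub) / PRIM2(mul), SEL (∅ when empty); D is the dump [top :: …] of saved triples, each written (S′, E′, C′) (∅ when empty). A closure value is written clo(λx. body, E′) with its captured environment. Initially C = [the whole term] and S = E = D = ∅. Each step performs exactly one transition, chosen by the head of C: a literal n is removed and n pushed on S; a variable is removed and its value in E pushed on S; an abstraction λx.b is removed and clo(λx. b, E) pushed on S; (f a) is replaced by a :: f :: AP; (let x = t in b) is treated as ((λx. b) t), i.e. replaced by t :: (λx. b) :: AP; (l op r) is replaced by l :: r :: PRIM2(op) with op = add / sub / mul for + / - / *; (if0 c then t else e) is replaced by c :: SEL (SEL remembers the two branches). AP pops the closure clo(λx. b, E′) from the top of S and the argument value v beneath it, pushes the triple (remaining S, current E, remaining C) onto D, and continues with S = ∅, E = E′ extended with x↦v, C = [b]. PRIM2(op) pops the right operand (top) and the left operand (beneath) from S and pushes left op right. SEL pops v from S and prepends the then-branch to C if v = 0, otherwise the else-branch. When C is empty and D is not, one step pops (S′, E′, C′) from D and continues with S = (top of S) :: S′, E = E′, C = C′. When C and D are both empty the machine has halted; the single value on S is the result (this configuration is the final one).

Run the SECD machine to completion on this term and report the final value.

Answer: 2

Execution trace:
0. ⟨S=∅; E=∅; C=[(5 - (((λy. y) -1) * -3))]; D=∅⟩
1. ⟨S=∅; E=∅; C=[5 :: (((λy. y) -1) * -3) :: PRIM2(sub)]; D=∅⟩
2. ⟨S=[5]; E=∅; C=[(((λy. y) -1) * -3) :: PRIM2(sub)]; D=∅⟩
3. ⟨S=[5]; E=∅; C=[((λy. y) -1) :: -3 :: PRIM2(mul) :: PRIM2(sub)]; D=∅⟩
4. ⟨S=[5]; E=∅; C=[-1 :: (λy. y) :: AP :: -3 :: PRIM2(mul) :: PRIM2(sub)]; D=∅⟩
5. ⟨S=[-1 :: 5]; E=∅; C=[(λy. y) :: AP :: -3 :: PRIM2(mul) :: PRIM2(sub)]; D=∅⟩
6. ⟨S=[clo(λy. y, ∅) :: -1 :: 5]; E=∅; C=[AP :: -3 :: PRIM2(mul) :: PRIM2(sub)]; D=∅⟩
7. ⟨S=∅; E={y↦-1}; C=[y]; D=[([5], ∅, [-3 :: PRIM2(mul) :: PRIM2(sub)])]⟩
8. ⟨S=[-1]; E={y↦-1}; C=∅; D=[([5], ∅, [-3 :: PRIM2(mul) :: PRIM2(sub)])]⟩
9. ⟨S=[-1 :: 5]; E=∅; C=[-3 :: PRIM2(mul) :: PRIM2(sub)]; D=∅⟩
10. ⟨S=[-3 :: -1 :: 5]; E=∅; C=[PRIM2(mul) :: PRIM2(sub)]; D=∅⟩
11. ⟨S=[3 :: 5]; E=∅; C=[PRIM2(sub)]; D=∅⟩
12. ⟨S=[2]; E=∅; C=∅; D=∅⟩
→ final value 2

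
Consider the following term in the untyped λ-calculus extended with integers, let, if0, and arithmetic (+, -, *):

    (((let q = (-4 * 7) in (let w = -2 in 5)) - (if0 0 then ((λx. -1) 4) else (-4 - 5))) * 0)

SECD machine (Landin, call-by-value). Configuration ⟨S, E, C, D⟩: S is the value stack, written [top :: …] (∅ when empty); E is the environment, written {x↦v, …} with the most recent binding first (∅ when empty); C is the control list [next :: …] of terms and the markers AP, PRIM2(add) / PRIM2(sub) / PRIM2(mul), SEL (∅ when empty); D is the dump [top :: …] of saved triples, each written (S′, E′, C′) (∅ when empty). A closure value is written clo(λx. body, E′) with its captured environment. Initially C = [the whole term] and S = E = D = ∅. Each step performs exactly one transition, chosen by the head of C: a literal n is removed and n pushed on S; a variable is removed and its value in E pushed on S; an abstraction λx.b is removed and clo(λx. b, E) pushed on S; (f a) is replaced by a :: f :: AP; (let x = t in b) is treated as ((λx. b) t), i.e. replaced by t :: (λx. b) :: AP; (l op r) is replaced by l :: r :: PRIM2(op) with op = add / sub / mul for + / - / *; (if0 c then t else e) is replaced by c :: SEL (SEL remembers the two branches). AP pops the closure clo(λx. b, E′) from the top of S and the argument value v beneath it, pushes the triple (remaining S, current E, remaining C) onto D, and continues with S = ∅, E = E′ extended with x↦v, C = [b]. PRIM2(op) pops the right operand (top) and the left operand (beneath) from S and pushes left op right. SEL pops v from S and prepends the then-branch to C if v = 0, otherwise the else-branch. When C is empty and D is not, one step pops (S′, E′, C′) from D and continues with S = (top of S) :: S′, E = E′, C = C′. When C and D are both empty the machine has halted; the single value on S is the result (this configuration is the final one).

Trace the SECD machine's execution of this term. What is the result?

Answer: 0

Machine steps:
step 0: [S=∅ | E=∅ | C=[(((let q = (-4 * 7) in (let w = -2 in 5)) - (if0 0 then ((λx. -1) 4) else (-4 - 5))) * 0)] | D=∅]
step 1: [S=∅ | E=∅ | C=[((let q = (-4 * 7) in (let w = -2 in 5)) - (if0 0 then ((λx. -1) 4) else (-4 - 5))) :: 0 :: PRIM2(mul)] | D=∅]
step 2: [S=∅ | E=∅ | C=[(let q = (-4 * 7) in (let w = -2 in 5)) :: (if0 0 then ((λx. -1) 4) else (-4 - 5)) :: PRIM2(sub) :: 0 :: PRIM2(mul)] | D=∅]
step 3: [S=∅ | E=∅ | C=[(-4 * 7) :: (λq. (let w = -2 in 5)) :: AP :: (if0 0 then ((λx. -1) 4) else (-4 - 5)) :: PRIM2(sub) :: 0 :: PRIM2(mul)] | D=∅]
step 4: [S=∅ | E=∅ | C=[-4 :: 7 :: PRIM2(mul) :: (λq. (let w = -2 in 5)) :: AP :: (if0 0 then ((λx. -1) 4) else (-4 - 5)) :: PRIM2(sub) :: 0 :: PRIM2(mul)] | D=∅]
step 5: [S=[-4] | E=∅ | C=[7 :: PRIM2(mul) :: (λq. (let w = -2 in 5)) :: AP :: (if0 0 then ((λx. -1) 4) else (-4 - 5)) :: PRIM2(sub) :: 0 :: PRIM2(mul)] | D=∅]
step 6: [S=[7 :: -4] | E=∅ | C=[PRIM2(mul) :: (λq. (let w = -2 in 5)) :: AP :: (if0 0 then ((λx. -1) 4) else (-4 - 5)) :: PRIM2(sub) :: 0 :: PRIM2(mul)] | D=∅]
step 7: [S=[-28] | E=∅ | C=[(λq. (let w = -2 in 5)) :: AP :: (if0 0 then ((λx. -1) 4) else (-4 - 5)) :: PRIM2(sub) :: 0 :: PRIM2(mul)] | D=∅]
step 8: [S=[clo(λq. (let w = -2 in 5), ∅) :: -28] | E=∅ | C=[AP :: (if0 0 then ((λx. -1) 4) else (-4 - 5)) :: PRIM2(sub) :: 0 :: PRIM2(mul)] | D=∅]
step 9: [S=∅ | E={q↦-28} | C=[(let w = -2 in 5)] | D=[(∅, ∅, [(if0 0 then ((λx. -1) 4) else (-4 - 5)) :: PRIM2(sub) :: 0 :: PRIM2(mul)])]]
step 10: [S=∅ | E={q↦-28} | C=[-2 :: (λw. 5) :: AP] | D=[(∅, ∅, [(if0 0 then ((λx. -1) 4) else (-4 - 5)) :: PRIM2(sub) :: 0 :: PRIM2(mul)])]]
step 11: [S=[-2] | E={q↦-28} | C=[(λw. 5) :: AP] | D=[(∅, ∅, [(if0 0 then ((λx. -1) 4) else (-4 - 5)) :: PRIM2(sub) :: 0 :: PRIM2(mul)])]]
step 12: [S=[clo(λw. 5, {q↦-28}) :: -2] | E={q↦-28} | C=[AP] | D=[(∅, ∅, [(if0 0 then ((λx. -1) 4) else (-4 - 5)) :: PRIM2(sub) :: 0 :: PRIM2(mul)])]]
step 13: [S=∅ | E={w↦-2, q↦-28} | C=[5] | D=[(∅, {q↦-28}, ∅) :: (∅, ∅, [(if0 0 then ((λx. -1) 4) else (-4 - 5)) :: PRIM2(sub) :: 0 :: PRIM2(mul)])]]
step 14: [S=[5] | E={w↦-2, q↦-28} | C=∅ | D=[(∅, {q↦-28}, ∅) :: (∅, ∅, [(if0 0 then ((λx. -1) 4) else (-4 - 5)) :: PRIM2(sub) :: 0 :: PRIM2(mul)])]]
step 15: [S=[5] | E={q↦-28} | C=∅ | D=[(∅, ∅, [(if0 0 then ((λx. -1) 4) else (-4 - 5)) :: PRIM2(sub) :: 0 :: PRIM2(mul)])]]
step 16: [S=[5] | E=∅ | C=[(if0 0 then ((λx. -1) 4) else (-4 - 5)) :: PRIM2(sub) :: 0 :: PRIM2(mul)] | D=∅]
step 17: [S=[5] | E=∅ | C=[0 :: SEL :: PRIM2(sub) :: 0 :: PRIM2(mul)] | D=∅]
step 18: [S=[0 :: 5] | E=∅ | C=[SEL :: PRIM2(sub) :: 0 :: PRIM2(mul)] | D=∅]
step 19: [S=[5] | E=∅ | C=[((λx. -1) 4) :: PRIM2(sub) :: 0 :: PRIM2(mul)] | D=∅]
step 20: [S=[5] | E=∅ | C=[4 :: (λx. -1) :: AP :: PRIM2(sub) :: 0 :: PRIM2(mul)] | D=∅]
step 21: [S=[4 :: 5] | E=∅ | C=[(λx. -1) :: AP :: PRIM2(sub) :: 0 :: PRIM2(mul)] | D=∅]
step 22: [S=[clo(λx. -1, ∅) :: 4 :: 5] | E=∅ | C=[AP :: PRIM2(sub) :: 0 :: PRIM2(mul)] | D=∅]
step 23: [S=∅ | E={x↦4} | C=[-1] | D=[([5], ∅, [PRIM2(sub) :: 0 :: PRIM2(mul)])]]
step 24: [S=[-1] | E={x↦4} | C=∅ | D=[([5], ∅, [PRIM2(sub) :: 0 :: PRIM2(mul)])]]
step 25: [S=[-1 :: 5] | E=∅ | C=[PRIM2(sub) :: 0 :: PRIM2(mul)] | D=∅]
step 26: [S=[6] | E=∅ | C=[0 :: PRIM2(mul)] | D=∅]
step 27: [S=[0 :: 6] | E=∅ | C=[PRIM2(mul)] | D=∅]
step 28: [S=[0] | E=∅ | C=∅ | D=∅]
→ final value 0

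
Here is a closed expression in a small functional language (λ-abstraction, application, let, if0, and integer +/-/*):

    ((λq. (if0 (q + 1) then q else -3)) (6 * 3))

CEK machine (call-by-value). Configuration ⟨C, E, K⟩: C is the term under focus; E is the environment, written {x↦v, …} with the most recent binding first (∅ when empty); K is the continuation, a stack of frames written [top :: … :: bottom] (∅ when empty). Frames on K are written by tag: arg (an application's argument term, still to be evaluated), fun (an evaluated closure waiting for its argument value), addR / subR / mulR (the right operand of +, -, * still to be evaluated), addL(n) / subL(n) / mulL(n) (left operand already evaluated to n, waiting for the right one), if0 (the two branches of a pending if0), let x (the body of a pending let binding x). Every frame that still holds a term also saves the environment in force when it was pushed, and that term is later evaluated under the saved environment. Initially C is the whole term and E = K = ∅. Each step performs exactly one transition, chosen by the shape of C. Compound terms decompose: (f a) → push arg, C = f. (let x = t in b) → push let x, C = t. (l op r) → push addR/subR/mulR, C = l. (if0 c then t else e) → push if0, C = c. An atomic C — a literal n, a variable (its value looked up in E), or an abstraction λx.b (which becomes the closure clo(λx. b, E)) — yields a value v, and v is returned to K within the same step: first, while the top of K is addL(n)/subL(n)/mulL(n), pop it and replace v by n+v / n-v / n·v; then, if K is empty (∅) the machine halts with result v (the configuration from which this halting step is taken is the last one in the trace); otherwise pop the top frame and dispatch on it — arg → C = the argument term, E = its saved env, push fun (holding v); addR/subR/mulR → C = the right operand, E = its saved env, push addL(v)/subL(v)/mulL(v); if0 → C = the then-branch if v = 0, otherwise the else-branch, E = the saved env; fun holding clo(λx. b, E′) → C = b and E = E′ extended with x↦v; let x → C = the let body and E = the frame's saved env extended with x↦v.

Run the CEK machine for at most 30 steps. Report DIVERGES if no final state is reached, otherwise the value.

Answer: -3

Derivation:
step 0: [C=((λq. (if0 (q + 1) then q else -3)) (6 * 3)) | E=∅ | K=∅]
step 1: [C=(λq. (if0 (q + 1) then q else -3)) | E=∅ | K=[arg]]
step 2: [C=(6 * 3) | E=∅ | K=[fun]]
step 3: [C=6 | E=∅ | K=[mulR :: fun]]
step 4: [C=3 | E=∅ | K=[mulL(6) :: fun]]
step 5: [C=(if0 (q + 1) then q else -3) | E={q↦18} | K=∅]
step 6: [C=(q + 1) | E={q↦18} | K=[if0]]
step 7: [C=q | E={q↦18} | K=[addR :: if0]]
step 8: [C=1 | E={q↦18} | K=[addL(18) :: if0]]
step 9: [C=-3 | E={q↦18} | K=∅]
→ final value -3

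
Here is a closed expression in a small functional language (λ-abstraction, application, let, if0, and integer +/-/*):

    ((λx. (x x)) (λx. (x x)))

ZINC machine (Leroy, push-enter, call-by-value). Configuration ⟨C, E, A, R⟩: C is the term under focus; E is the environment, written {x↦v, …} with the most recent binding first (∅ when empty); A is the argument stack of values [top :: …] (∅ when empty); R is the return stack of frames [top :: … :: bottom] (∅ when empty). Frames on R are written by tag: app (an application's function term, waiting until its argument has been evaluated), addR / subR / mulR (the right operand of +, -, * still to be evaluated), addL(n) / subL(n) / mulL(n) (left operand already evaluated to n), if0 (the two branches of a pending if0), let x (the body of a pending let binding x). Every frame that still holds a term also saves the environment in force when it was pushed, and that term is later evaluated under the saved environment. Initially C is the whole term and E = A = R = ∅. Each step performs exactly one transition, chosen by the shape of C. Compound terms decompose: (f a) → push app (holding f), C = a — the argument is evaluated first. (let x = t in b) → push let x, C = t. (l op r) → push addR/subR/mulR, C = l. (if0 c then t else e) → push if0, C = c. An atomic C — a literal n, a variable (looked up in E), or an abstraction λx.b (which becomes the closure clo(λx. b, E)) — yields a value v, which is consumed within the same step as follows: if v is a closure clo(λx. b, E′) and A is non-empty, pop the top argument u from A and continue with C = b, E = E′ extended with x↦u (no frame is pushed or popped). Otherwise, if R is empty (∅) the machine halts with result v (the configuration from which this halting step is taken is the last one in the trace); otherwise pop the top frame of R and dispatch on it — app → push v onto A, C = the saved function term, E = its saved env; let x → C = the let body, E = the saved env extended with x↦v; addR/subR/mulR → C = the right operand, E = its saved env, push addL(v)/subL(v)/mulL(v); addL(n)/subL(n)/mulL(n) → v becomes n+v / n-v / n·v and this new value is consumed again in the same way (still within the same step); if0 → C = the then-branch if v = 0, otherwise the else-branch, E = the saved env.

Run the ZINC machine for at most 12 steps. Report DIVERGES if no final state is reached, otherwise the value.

[0] <C=((λx. (x x)) (λx. (x x))), E=∅, A=∅, R=∅>
[1] <C=(λx. (x x)), E=∅, A=∅, R=[app]>
[2] <C=(λx. (x x)), E=∅, A=[clo(λx. (x x), ∅)], R=∅>
[3] <C=(x x), E={x↦clo(λx. (x x), ∅)}, A=∅, R=∅>
[4] <C=x, E={x↦clo(λx. (x x), ∅)}, A=∅, R=[app]>
[5] <C=x, E={x↦clo(λx. (x x), ∅)}, A=[clo(λx. (x x), ∅)], R=∅>
… configuration repeats with period 3 (steps 3–5 recur indefinitely) …

Answer: DIVERGES (no final state within 12 steps)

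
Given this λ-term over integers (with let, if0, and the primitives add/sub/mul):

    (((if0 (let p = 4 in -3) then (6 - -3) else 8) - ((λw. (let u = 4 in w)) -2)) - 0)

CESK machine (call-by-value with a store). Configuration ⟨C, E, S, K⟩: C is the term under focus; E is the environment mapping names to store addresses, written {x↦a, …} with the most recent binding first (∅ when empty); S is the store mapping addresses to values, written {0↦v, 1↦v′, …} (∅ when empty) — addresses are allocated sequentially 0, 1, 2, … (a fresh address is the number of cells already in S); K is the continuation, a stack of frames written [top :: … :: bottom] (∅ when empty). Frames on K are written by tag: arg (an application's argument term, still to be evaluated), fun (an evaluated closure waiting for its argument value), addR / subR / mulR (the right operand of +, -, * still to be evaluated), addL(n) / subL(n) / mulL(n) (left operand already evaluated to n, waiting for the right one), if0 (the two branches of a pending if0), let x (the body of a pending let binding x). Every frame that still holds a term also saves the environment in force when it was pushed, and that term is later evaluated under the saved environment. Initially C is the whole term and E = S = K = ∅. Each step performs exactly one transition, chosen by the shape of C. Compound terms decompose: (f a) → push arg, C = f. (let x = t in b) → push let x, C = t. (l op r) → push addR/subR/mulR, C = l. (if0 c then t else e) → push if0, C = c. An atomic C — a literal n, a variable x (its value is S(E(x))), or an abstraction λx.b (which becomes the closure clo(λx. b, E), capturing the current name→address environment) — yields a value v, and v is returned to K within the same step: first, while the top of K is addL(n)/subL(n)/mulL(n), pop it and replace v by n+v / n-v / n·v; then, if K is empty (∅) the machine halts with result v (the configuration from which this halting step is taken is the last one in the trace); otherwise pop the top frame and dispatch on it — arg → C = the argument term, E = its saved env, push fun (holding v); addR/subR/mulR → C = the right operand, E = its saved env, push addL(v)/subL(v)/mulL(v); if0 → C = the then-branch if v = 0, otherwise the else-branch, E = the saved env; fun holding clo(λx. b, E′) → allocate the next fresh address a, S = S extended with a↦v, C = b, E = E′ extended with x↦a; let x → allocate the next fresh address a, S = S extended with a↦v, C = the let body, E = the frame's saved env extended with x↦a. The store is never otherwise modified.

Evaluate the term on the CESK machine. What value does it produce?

step 0: <C=(((if0 (let p = 4 in -3) then (6 - -3) else 8) - ((λw. (let u = 4 in w)) -2)) - 0), E=∅, S=∅, K=∅>
step 1: <C=((if0 (let p = 4 in -3) then (6 - -3) else 8) - ((λw. (let u = 4 in w)) -2)), E=∅, S=∅, K=[subR]>
step 2: <C=(if0 (let p = 4 in -3) then (6 - -3) else 8), E=∅, S=∅, K=[subR :: subR]>
step 3: <C=(let p = 4 in -3), E=∅, S=∅, K=[if0 :: subR :: subR]>
step 4: <C=4, E=∅, S=∅, K=[let p :: if0 :: subR :: subR]>
step 5: <C=-3, E={p↦0}, S={0↦4}, K=[if0 :: subR :: subR]>
step 6: <C=8, E=∅, S={0↦4}, K=[subR :: subR]>
step 7: <C=((λw. (let u = 4 in w)) -2), E=∅, S={0↦4}, K=[subL(8) :: subR]>
step 8: <C=(λw. (let u = 4 in w)), E=∅, S={0↦4}, K=[arg :: subL(8) :: subR]>
step 9: <C=-2, E=∅, S={0↦4}, K=[fun :: subL(8) :: subR]>
step 10: <C=(let u = 4 in w), E={w↦1}, S={0↦4, 1↦-2}, K=[subL(8) :: subR]>
step 11: <C=4, E={w↦1}, S={0↦4, 1↦-2}, K=[let u :: subL(8) :: subR]>
step 12: <C=w, E={u↦2, w↦1}, S={0↦4, 1↦-2, 2↦4}, K=[subL(8) :: subR]>
step 13: <C=0, E=∅, S={0↦4, 1↦-2, 2↦4}, K=[subL(10)]>
→ final value 10

Answer: 10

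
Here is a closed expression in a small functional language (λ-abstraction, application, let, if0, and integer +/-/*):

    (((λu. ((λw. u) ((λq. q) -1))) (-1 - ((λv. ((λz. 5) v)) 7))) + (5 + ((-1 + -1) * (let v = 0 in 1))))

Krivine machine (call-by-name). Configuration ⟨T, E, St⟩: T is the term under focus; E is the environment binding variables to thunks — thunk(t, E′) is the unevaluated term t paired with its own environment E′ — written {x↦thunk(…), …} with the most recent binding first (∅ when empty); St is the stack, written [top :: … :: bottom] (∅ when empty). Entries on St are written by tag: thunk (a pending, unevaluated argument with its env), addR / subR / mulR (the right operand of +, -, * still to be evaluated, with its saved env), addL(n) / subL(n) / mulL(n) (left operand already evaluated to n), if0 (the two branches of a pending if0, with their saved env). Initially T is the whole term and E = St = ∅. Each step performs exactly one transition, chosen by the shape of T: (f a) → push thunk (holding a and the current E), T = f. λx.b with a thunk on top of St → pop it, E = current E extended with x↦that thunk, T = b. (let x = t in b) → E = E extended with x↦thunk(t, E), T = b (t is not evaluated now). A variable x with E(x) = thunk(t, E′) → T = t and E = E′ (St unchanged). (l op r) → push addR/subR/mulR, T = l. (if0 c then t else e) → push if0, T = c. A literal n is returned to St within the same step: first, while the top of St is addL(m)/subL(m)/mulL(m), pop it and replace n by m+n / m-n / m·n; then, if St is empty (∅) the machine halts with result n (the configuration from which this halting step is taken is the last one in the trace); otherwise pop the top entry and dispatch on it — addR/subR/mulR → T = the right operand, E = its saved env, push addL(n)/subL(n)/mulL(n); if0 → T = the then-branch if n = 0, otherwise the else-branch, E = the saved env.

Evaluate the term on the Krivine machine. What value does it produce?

Answer: -3

Execution trace:
step 0: ⟨T=(((λu. ((λw. u) ((λq. q) -1))) (-1 - ((λv. ((λz. 5) v)) 7))) + (5 + ((-1 + -1) * (let v = 0 in 1)))); E=∅; St=∅⟩
step 1: ⟨T=((λu. ((λw. u) ((λq. q) -1))) (-1 - ((λv. ((λz. 5) v)) 7))); E=∅; St=[addR]⟩
step 2: ⟨T=(λu. ((λw. u) ((λq. q) -1))); E=∅; St=[thunk :: addR]⟩
step 3: ⟨T=((λw. u) ((λq. q) -1)); E={u↦thunk((-1 - ((λv. ((λz. 5) v)) 7)), ∅)}; St=[addR]⟩
step 4: ⟨T=(λw. u); E={u↦thunk((-1 - ((λv. ((λz. 5) v)) 7)), ∅)}; St=[thunk :: addR]⟩
step 5: ⟨T=u; E={w↦thunk(((λq. q) -1), {u↦thunk((-1 - ((λv. ((λz. 5) v)) 7)), ∅)}), u↦thunk((-1 - ((λv. ((λz. 5) v)) 7)), ∅)}; St=[addR]⟩
step 6: ⟨T=(-1 - ((λv. ((λz. 5) v)) 7)); E=∅; St=[addR]⟩
step 7: ⟨T=-1; E=∅; St=[subR :: addR]⟩
step 8: ⟨T=((λv. ((λz. 5) v)) 7); E=∅; St=[subL(-1) :: addR]⟩
step 9: ⟨T=(λv. ((λz. 5) v)); E=∅; St=[thunk :: subL(-1) :: addR]⟩
step 10: ⟨T=((λz. 5) v); E={v↦thunk(7, ∅)}; St=[subL(-1) :: addR]⟩
step 11: ⟨T=(λz. 5); E={v↦thunk(7, ∅)}; St=[thunk :: subL(-1) :: addR]⟩
step 12: ⟨T=5; E={z↦thunk(v, {v↦thunk(7, ∅)}), v↦thunk(7, ∅)}; St=[subL(-1) :: addR]⟩
step 13: ⟨T=(5 + ((-1 + -1) * (let v = 0 in 1))); E=∅; St=[addL(-6)]⟩
step 14: ⟨T=5; E=∅; St=[addR :: addL(-6)]⟩
step 15: ⟨T=((-1 + -1) * (let v = 0 in 1)); E=∅; St=[addL(5) :: addL(-6)]⟩
step 16: ⟨T=(-1 + -1); E=∅; St=[mulR :: addL(5) :: addL(-6)]⟩
step 17: ⟨T=-1; E=∅; St=[addR :: mulR :: addL(5) :: addL(-6)]⟩
step 18: ⟨T=-1; E=∅; St=[addL(-1) :: mulR :: addL(5) :: addL(-6)]⟩
step 19: ⟨T=(let v = 0 in 1); E=∅; St=[mulL(-2) :: addL(5) :: addL(-6)]⟩
step 20: ⟨T=1; E={v↦thunk(0, ∅)}; St=[mulL(-2) :: addL(5) :: addL(-6)]⟩
→ final value -3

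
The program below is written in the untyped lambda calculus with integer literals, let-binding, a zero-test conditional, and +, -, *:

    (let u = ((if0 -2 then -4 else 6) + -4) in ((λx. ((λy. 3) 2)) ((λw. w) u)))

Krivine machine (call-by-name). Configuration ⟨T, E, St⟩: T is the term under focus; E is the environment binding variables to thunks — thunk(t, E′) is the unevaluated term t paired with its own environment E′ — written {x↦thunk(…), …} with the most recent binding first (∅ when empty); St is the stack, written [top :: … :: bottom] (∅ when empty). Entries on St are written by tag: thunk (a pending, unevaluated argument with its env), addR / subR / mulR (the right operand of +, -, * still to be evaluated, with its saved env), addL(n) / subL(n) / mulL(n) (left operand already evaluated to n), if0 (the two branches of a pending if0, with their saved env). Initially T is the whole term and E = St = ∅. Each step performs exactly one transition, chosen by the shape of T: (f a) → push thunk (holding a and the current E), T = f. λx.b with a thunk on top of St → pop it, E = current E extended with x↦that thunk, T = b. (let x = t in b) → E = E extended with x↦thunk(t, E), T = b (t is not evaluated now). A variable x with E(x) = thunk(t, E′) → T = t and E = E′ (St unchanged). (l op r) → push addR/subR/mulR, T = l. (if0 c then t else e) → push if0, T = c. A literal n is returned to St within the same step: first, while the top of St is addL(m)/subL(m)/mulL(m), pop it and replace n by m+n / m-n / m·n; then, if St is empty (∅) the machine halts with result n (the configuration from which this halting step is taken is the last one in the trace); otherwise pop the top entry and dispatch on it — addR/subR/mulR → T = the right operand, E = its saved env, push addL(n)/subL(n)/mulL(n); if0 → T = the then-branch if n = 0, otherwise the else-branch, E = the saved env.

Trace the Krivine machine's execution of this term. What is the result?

step 0: <T=(let u = ((if0 -2 then -4 else 6) + -4) in ((λx. ((λy. 3) 2)) ((λw. w) u))), E=∅, St=∅>
step 1: <T=((λx. ((λy. 3) 2)) ((λw. w) u)), E={u↦thunk(((if0 -2 then -4 else 6) + -4), ∅)}, St=∅>
step 2: <T=(λx. ((λy. 3) 2)), E={u↦thunk(((if0 -2 then -4 else 6) + -4), ∅)}, St=[thunk]>
step 3: <T=((λy. 3) 2), E={x↦thunk(((λw. w) u), {u↦thunk(((if0 -2 then -4 else 6) + -4), ∅)}), u↦thunk(((if0 -2 then -4 else 6) + -4), ∅)}, St=∅>
step 4: <T=(λy. 3), E={x↦thunk(((λw. w) u), {u↦thunk(((if0 -2 then -4 else 6) + -4), ∅)}), u↦thunk(((if0 -2 then -4 else 6) + -4), ∅)}, St=[thunk]>
step 5: <T=3, E={y↦thunk(2, {x↦thunk(((λw. w) u), {u↦thunk(((if0 -2 then -4 else 6) + -4), ∅)}), u↦thunk(((if0 -2 then -4 else 6) + -4), ∅)}), x↦thunk(((λw. w) u), {u↦thunk(((if0 -2 then -4 else 6) + -4), ∅)}), u↦thunk(((if0 -2 then -4 else 6) + -4), ∅)}, St=∅>
→ final value 3

Answer: 3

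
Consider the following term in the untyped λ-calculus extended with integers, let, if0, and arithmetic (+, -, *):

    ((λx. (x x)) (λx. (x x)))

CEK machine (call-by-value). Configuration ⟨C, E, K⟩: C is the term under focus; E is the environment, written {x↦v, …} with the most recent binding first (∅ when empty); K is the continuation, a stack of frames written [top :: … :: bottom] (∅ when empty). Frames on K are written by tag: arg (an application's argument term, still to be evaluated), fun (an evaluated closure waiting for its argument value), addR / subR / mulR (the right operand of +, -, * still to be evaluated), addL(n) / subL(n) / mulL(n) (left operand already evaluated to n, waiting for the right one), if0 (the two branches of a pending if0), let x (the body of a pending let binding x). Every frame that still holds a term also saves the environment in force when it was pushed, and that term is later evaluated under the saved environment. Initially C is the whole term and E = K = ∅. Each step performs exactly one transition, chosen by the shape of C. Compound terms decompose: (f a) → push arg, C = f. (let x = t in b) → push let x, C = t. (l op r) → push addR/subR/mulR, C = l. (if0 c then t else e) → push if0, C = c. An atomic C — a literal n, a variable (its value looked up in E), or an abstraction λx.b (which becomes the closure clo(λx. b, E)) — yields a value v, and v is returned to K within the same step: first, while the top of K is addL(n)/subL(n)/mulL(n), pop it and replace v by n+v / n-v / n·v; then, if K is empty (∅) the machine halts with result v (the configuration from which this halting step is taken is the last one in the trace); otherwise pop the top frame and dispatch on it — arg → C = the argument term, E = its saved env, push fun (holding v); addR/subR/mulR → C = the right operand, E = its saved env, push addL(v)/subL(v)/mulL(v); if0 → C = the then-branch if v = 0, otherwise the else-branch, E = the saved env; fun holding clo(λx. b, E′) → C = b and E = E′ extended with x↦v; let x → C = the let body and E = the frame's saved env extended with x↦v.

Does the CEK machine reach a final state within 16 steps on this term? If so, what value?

Answer: DIVERGES (no final state within 16 steps)

Derivation:
0. ⟨C=((λx. (x x)) (λx. (x x))); E=∅; K=∅⟩
1. ⟨C=(λx. (x x)); E=∅; K=[arg]⟩
2. ⟨C=(λx. (x x)); E=∅; K=[fun]⟩
3. ⟨C=(x x); E={x↦clo(λx. (x x), ∅)}; K=∅⟩
4. ⟨C=x; E={x↦clo(λx. (x x), ∅)}; K=[arg]⟩
5. ⟨C=x; E={x↦clo(λx. (x x), ∅)}; K=[fun]⟩
… configuration repeats with period 3 (steps 3–5 recur indefinitely) …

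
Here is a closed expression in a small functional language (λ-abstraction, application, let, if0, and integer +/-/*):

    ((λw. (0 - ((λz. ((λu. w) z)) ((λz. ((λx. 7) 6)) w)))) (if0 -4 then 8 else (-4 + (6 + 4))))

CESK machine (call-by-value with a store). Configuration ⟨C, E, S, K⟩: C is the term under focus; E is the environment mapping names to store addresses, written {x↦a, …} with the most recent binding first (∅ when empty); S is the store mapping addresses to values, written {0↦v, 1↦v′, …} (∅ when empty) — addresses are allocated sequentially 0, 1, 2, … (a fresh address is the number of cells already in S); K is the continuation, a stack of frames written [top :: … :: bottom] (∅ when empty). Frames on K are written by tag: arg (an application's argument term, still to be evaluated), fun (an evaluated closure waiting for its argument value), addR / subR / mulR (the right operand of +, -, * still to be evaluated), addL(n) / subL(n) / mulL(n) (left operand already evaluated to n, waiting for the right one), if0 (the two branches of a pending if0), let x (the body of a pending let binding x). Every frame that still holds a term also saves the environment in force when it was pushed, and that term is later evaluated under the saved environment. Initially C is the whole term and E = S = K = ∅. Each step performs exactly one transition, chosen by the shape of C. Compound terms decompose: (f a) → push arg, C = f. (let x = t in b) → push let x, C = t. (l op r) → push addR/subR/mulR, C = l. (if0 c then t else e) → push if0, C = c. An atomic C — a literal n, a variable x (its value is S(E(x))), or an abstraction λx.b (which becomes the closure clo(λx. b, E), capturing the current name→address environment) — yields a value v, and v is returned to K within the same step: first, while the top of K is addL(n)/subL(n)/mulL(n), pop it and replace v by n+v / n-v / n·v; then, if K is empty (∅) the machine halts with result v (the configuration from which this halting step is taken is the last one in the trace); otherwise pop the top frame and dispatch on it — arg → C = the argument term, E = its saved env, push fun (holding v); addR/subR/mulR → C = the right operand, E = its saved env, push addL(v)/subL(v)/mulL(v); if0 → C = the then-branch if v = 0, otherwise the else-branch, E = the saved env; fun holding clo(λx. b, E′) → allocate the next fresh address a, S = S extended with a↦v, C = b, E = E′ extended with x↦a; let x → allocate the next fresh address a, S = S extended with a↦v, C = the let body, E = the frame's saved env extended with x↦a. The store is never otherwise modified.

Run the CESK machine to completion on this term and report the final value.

step 0: ⟨C=((λw. (0 - ((λz. ((λu. w) z)) ((λz. ((λx. 7) 6)) w)))) (if0 -4 then 8 else (-4 + (6 + 4)))); E=∅; S=∅; K=∅⟩
step 1: ⟨C=(λw. (0 - ((λz. ((λu. w) z)) ((λz. ((λx. 7) 6)) w)))); E=∅; S=∅; K=[arg]⟩
step 2: ⟨C=(if0 -4 then 8 else (-4 + (6 + 4))); E=∅; S=∅; K=[fun]⟩
step 3: ⟨C=-4; E=∅; S=∅; K=[if0 :: fun]⟩
step 4: ⟨C=(-4 + (6 + 4)); E=∅; S=∅; K=[fun]⟩
step 5: ⟨C=-4; E=∅; S=∅; K=[addR :: fun]⟩
step 6: ⟨C=(6 + 4); E=∅; S=∅; K=[addL(-4) :: fun]⟩
step 7: ⟨C=6; E=∅; S=∅; K=[addR :: addL(-4) :: fun]⟩
step 8: ⟨C=4; E=∅; S=∅; K=[addL(6) :: addL(-4) :: fun]⟩
step 9: ⟨C=(0 - ((λz. ((λu. w) z)) ((λz. ((λx. 7) 6)) w))); E={w↦0}; S={0↦6}; K=∅⟩
step 10: ⟨C=0; E={w↦0}; S={0↦6}; K=[subR]⟩
step 11: ⟨C=((λz. ((λu. w) z)) ((λz. ((λx. 7) 6)) w)); E={w↦0}; S={0↦6}; K=[subL(0)]⟩
step 12: ⟨C=(λz. ((λu. w) z)); E={w↦0}; S={0↦6}; K=[arg :: subL(0)]⟩
step 13: ⟨C=((λz. ((λx. 7) 6)) w); E={w↦0}; S={0↦6}; K=[fun :: subL(0)]⟩
step 14: ⟨C=(λz. ((λx. 7) 6)); E={w↦0}; S={0↦6}; K=[arg :: fun :: subL(0)]⟩
step 15: ⟨C=w; E={w↦0}; S={0↦6}; K=[fun :: fun :: subL(0)]⟩
step 16: ⟨C=((λx. 7) 6); E={z↦1, w↦0}; S={0↦6, 1↦6}; K=[fun :: subL(0)]⟩
step 17: ⟨C=(λx. 7); E={z↦1, w↦0}; S={0↦6, 1↦6}; K=[arg :: fun :: subL(0)]⟩
step 18: ⟨C=6; E={z↦1, w↦0}; S={0↦6, 1↦6}; K=[fun :: fun :: subL(0)]⟩
step 19: ⟨C=7; E={x↦2, z↦1, w↦0}; S={0↦6, 1↦6, 2↦6}; K=[fun :: subL(0)]⟩
step 20: ⟨C=((λu. w) z); E={z↦3, w↦0}; S={0↦6, 1↦6, 2↦6, 3↦7}; K=[subL(0)]⟩
step 21: ⟨C=(λu. w); E={z↦3, w↦0}; S={0↦6, 1↦6, 2↦6, 3↦7}; K=[arg :: subL(0)]⟩
step 22: ⟨C=z; E={z↦3, w↦0}; S={0↦6, 1↦6, 2↦6, 3↦7}; K=[fun :: subL(0)]⟩
step 23: ⟨C=w; E={u↦4, z↦3, w↦0}; S={0↦6, 1↦6, 2↦6, 3↦7, 4↦7}; K=[subL(0)]⟩
→ final value -6

Answer: -6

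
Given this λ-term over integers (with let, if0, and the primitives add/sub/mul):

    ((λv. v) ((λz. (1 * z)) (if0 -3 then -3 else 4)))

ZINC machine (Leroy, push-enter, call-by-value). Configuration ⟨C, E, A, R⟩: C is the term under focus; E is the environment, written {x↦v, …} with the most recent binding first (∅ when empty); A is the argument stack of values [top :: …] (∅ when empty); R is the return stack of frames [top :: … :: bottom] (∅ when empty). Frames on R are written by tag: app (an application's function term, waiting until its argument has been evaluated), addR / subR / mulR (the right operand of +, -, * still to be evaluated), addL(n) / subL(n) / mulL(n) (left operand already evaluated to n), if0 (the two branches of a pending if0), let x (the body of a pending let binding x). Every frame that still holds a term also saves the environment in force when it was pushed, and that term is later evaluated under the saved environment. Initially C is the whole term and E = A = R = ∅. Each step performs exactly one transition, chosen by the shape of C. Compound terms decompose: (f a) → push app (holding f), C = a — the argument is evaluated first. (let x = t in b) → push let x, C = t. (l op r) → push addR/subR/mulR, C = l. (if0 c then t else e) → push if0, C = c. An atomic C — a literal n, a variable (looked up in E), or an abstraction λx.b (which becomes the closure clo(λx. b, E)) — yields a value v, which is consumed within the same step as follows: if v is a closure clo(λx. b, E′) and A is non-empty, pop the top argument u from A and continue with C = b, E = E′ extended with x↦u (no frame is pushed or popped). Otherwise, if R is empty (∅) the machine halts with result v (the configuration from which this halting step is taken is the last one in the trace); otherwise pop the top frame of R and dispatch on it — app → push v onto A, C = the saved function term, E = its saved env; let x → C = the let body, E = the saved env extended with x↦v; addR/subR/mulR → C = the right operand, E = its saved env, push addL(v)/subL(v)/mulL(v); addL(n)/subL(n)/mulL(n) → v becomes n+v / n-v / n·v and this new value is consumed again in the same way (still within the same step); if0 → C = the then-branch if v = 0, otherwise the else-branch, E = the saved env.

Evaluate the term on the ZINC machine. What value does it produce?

step 0: ⟨C=((λv. v) ((λz. (1 * z)) (if0 -3 then -3 else 4))); E=∅; A=∅; R=∅⟩
step 1: ⟨C=((λz. (1 * z)) (if0 -3 then -3 else 4)); E=∅; A=∅; R=[app]⟩
step 2: ⟨C=(if0 -3 then -3 else 4); E=∅; A=∅; R=[app :: app]⟩
step 3: ⟨C=-3; E=∅; A=∅; R=[if0 :: app :: app]⟩
step 4: ⟨C=4; E=∅; A=∅; R=[app :: app]⟩
step 5: ⟨C=(λz. (1 * z)); E=∅; A=[4]; R=[app]⟩
step 6: ⟨C=(1 * z); E={z↦4}; A=∅; R=[app]⟩
step 7: ⟨C=1; E={z↦4}; A=∅; R=[mulR :: app]⟩
step 8: ⟨C=z; E={z↦4}; A=∅; R=[mulL(1) :: app]⟩
step 9: ⟨C=(λv. v); E=∅; A=[4]; R=∅⟩
step 10: ⟨C=v; E={v↦4}; A=∅; R=∅⟩
→ final value 4

Answer: 4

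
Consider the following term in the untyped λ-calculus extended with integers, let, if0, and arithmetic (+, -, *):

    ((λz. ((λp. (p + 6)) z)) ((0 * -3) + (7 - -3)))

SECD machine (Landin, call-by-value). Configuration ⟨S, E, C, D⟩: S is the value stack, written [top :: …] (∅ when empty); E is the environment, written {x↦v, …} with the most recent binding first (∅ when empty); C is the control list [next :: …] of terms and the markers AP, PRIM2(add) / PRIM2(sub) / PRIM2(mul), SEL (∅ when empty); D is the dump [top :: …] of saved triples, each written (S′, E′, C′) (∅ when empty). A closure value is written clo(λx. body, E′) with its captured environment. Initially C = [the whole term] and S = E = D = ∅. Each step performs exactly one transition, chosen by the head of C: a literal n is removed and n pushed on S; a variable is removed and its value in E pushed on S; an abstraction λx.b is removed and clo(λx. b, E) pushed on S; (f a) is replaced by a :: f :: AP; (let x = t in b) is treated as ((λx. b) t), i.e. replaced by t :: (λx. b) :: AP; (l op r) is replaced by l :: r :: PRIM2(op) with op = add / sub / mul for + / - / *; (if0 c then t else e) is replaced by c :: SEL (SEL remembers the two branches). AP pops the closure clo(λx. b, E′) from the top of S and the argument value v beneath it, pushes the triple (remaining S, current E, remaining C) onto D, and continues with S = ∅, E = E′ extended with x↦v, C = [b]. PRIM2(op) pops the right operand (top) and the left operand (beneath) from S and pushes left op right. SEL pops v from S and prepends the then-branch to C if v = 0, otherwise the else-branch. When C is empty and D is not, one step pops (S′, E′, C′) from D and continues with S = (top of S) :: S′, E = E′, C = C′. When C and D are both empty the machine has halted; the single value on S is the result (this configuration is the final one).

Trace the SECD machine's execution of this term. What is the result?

step 0: <S=∅, E=∅, C=[((λz. ((λp. (p + 6)) z)) ((0 * -3) + (7 - -3)))], D=∅>
step 1: <S=∅, E=∅, C=[((0 * -3) + (7 - -3)) :: (λz. ((λp. (p + 6)) z)) :: AP], D=∅>
step 2: <S=∅, E=∅, C=[(0 * -3) :: (7 - -3) :: PRIM2(add) :: (λz. ((λp. (p + 6)) z)) :: AP], D=∅>
step 3: <S=∅, E=∅, C=[0 :: -3 :: PRIM2(mul) :: (7 - -3) :: PRIM2(add) :: (λz. ((λp. (p + 6)) z)) :: AP], D=∅>
step 4: <S=[0], E=∅, C=[-3 :: PRIM2(mul) :: (7 - -3) :: PRIM2(add) :: (λz. ((λp. (p + 6)) z)) :: AP], D=∅>
step 5: <S=[-3 :: 0], E=∅, C=[PRIM2(mul) :: (7 - -3) :: PRIM2(add) :: (λz. ((λp. (p + 6)) z)) :: AP], D=∅>
step 6: <S=[0], E=∅, C=[(7 - -3) :: PRIM2(add) :: (λz. ((λp. (p + 6)) z)) :: AP], D=∅>
step 7: <S=[0], E=∅, C=[7 :: -3 :: PRIM2(sub) :: PRIM2(add) :: (λz. ((λp. (p + 6)) z)) :: AP], D=∅>
step 8: <S=[7 :: 0], E=∅, C=[-3 :: PRIM2(sub) :: PRIM2(add) :: (λz. ((λp. (p + 6)) z)) :: AP], D=∅>
step 9: <S=[-3 :: 7 :: 0], E=∅, C=[PRIM2(sub) :: PRIM2(add) :: (λz. ((λp. (p + 6)) z)) :: AP], D=∅>
step 10: <S=[10 :: 0], E=∅, C=[PRIM2(add) :: (λz. ((λp. (p + 6)) z)) :: AP], D=∅>
step 11: <S=[10], E=∅, C=[(λz. ((λp. (p + 6)) z)) :: AP], D=∅>
step 12: <S=[clo(λz. ((λp. (p + 6)) z), ∅) :: 10], E=∅, C=[AP], D=∅>
step 13: <S=∅, E={z↦10}, C=[((λp. (p + 6)) z)], D=[(∅, ∅, ∅)]>
step 14: <S=∅, E={z↦10}, C=[z :: (λp. (p + 6)) :: AP], D=[(∅, ∅, ∅)]>
step 15: <S=[10], E={z↦10}, C=[(λp. (p + 6)) :: AP], D=[(∅, ∅, ∅)]>
step 16: <S=[clo(λp. (p + 6), {z↦10}) :: 10], E={z↦10}, C=[AP], D=[(∅, ∅, ∅)]>
step 17: <S=∅, E={p↦10, z↦10}, C=[(p + 6)], D=[(∅, {z↦10}, ∅) :: (∅, ∅, ∅)]>
step 18: <S=∅, E={p↦10, z↦10}, C=[p :: 6 :: PRIM2(add)], D=[(∅, {z↦10}, ∅) :: (∅, ∅, ∅)]>
step 19: <S=[10], E={p↦10, z↦10}, C=[6 :: PRIM2(add)], D=[(∅, {z↦10}, ∅) :: (∅, ∅, ∅)]>
step 20: <S=[6 :: 10], E={p↦10, z↦10}, C=[PRIM2(add)], D=[(∅, {z↦10}, ∅) :: (∅, ∅, ∅)]>
step 21: <S=[16], E={p↦10, z↦10}, C=∅, D=[(∅, {z↦10}, ∅) :: (∅, ∅, ∅)]>
step 22: <S=[16], E={z↦10}, C=∅, D=[(∅, ∅, ∅)]>
step 23: <S=[16], E=∅, C=∅, D=∅>
→ final value 16

Answer: 16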